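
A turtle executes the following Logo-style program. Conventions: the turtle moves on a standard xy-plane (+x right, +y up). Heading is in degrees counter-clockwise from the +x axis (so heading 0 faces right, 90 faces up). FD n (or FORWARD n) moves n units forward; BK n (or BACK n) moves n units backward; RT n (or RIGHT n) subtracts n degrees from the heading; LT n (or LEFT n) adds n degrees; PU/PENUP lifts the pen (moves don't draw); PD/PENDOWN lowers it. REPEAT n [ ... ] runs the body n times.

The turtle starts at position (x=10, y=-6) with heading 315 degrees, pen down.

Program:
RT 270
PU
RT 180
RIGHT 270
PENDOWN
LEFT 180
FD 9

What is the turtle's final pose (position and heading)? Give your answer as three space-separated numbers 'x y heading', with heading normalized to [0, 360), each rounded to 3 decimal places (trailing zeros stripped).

Executing turtle program step by step:
Start: pos=(10,-6), heading=315, pen down
RT 270: heading 315 -> 45
PU: pen up
RT 180: heading 45 -> 225
RT 270: heading 225 -> 315
PD: pen down
LT 180: heading 315 -> 135
FD 9: (10,-6) -> (3.636,0.364) [heading=135, draw]
Final: pos=(3.636,0.364), heading=135, 1 segment(s) drawn

Answer: 3.636 0.364 135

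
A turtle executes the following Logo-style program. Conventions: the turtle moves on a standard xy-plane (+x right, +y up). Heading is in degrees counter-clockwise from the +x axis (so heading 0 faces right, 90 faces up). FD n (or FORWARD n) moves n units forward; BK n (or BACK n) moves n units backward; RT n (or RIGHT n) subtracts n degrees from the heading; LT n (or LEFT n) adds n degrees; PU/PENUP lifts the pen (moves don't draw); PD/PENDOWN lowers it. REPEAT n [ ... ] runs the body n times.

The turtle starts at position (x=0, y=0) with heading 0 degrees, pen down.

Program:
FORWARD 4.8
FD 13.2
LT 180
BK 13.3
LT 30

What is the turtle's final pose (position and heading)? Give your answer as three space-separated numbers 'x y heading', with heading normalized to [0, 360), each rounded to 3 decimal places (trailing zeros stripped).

Executing turtle program step by step:
Start: pos=(0,0), heading=0, pen down
FD 4.8: (0,0) -> (4.8,0) [heading=0, draw]
FD 13.2: (4.8,0) -> (18,0) [heading=0, draw]
LT 180: heading 0 -> 180
BK 13.3: (18,0) -> (31.3,0) [heading=180, draw]
LT 30: heading 180 -> 210
Final: pos=(31.3,0), heading=210, 3 segment(s) drawn

Answer: 31.3 0 210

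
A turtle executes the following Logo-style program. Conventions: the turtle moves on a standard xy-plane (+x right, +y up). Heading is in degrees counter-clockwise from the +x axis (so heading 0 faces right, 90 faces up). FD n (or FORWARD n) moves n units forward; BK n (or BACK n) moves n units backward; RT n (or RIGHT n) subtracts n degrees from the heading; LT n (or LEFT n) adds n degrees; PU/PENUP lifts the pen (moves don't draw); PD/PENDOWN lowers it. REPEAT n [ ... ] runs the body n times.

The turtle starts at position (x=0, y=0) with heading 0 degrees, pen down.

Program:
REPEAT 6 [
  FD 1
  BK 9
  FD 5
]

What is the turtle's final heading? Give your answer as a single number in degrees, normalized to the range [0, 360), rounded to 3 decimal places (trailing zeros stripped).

Executing turtle program step by step:
Start: pos=(0,0), heading=0, pen down
REPEAT 6 [
  -- iteration 1/6 --
  FD 1: (0,0) -> (1,0) [heading=0, draw]
  BK 9: (1,0) -> (-8,0) [heading=0, draw]
  FD 5: (-8,0) -> (-3,0) [heading=0, draw]
  -- iteration 2/6 --
  FD 1: (-3,0) -> (-2,0) [heading=0, draw]
  BK 9: (-2,0) -> (-11,0) [heading=0, draw]
  FD 5: (-11,0) -> (-6,0) [heading=0, draw]
  -- iteration 3/6 --
  FD 1: (-6,0) -> (-5,0) [heading=0, draw]
  BK 9: (-5,0) -> (-14,0) [heading=0, draw]
  FD 5: (-14,0) -> (-9,0) [heading=0, draw]
  -- iteration 4/6 --
  FD 1: (-9,0) -> (-8,0) [heading=0, draw]
  BK 9: (-8,0) -> (-17,0) [heading=0, draw]
  FD 5: (-17,0) -> (-12,0) [heading=0, draw]
  -- iteration 5/6 --
  FD 1: (-12,0) -> (-11,0) [heading=0, draw]
  BK 9: (-11,0) -> (-20,0) [heading=0, draw]
  FD 5: (-20,0) -> (-15,0) [heading=0, draw]
  -- iteration 6/6 --
  FD 1: (-15,0) -> (-14,0) [heading=0, draw]
  BK 9: (-14,0) -> (-23,0) [heading=0, draw]
  FD 5: (-23,0) -> (-18,0) [heading=0, draw]
]
Final: pos=(-18,0), heading=0, 18 segment(s) drawn

Answer: 0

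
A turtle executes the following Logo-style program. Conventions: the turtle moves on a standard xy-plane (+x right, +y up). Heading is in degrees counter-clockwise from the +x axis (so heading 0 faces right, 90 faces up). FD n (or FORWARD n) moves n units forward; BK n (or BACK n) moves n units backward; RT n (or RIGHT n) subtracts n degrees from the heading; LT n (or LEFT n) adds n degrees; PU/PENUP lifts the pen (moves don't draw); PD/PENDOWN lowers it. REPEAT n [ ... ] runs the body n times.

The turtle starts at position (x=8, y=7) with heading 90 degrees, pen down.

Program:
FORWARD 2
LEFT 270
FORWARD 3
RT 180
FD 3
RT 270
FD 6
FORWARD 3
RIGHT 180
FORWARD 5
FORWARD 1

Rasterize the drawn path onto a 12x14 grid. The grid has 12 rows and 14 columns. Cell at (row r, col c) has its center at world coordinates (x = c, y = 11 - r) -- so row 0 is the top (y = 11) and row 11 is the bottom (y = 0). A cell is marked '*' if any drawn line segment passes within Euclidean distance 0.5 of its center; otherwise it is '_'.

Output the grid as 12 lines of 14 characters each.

Segment 0: (8,7) -> (8,9)
Segment 1: (8,9) -> (11,9)
Segment 2: (11,9) -> (8,9)
Segment 3: (8,9) -> (8,3)
Segment 4: (8,3) -> (8,0)
Segment 5: (8,0) -> (8,5)
Segment 6: (8,5) -> (8,6)

Answer: ______________
______________
________****__
________*_____
________*_____
________*_____
________*_____
________*_____
________*_____
________*_____
________*_____
________*_____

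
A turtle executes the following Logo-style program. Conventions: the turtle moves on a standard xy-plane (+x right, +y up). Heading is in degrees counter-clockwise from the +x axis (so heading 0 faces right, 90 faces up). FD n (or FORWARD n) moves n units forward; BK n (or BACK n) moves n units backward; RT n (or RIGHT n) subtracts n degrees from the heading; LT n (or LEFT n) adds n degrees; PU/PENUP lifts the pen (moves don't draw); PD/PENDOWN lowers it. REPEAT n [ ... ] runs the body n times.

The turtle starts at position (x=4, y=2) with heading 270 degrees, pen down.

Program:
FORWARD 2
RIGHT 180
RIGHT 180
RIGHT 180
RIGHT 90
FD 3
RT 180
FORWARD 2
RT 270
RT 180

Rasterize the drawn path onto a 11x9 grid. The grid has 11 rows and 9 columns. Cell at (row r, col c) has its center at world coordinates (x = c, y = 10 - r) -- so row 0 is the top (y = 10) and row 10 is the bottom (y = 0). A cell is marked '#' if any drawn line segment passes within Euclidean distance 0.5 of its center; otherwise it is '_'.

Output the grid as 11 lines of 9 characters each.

Answer: _________
_________
_________
_________
_________
_________
_________
_________
____#____
____#____
____####_

Derivation:
Segment 0: (4,2) -> (4,0)
Segment 1: (4,0) -> (7,0)
Segment 2: (7,0) -> (5,0)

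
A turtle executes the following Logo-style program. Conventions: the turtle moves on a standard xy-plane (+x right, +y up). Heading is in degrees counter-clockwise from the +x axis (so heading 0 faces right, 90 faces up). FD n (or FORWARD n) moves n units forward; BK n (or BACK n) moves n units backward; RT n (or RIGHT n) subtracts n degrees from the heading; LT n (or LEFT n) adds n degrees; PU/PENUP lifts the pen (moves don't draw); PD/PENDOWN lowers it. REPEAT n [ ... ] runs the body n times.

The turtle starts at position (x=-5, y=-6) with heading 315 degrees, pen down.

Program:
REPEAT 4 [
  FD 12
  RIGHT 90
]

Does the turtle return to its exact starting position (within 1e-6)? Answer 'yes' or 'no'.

Answer: yes

Derivation:
Executing turtle program step by step:
Start: pos=(-5,-6), heading=315, pen down
REPEAT 4 [
  -- iteration 1/4 --
  FD 12: (-5,-6) -> (3.485,-14.485) [heading=315, draw]
  RT 90: heading 315 -> 225
  -- iteration 2/4 --
  FD 12: (3.485,-14.485) -> (-5,-22.971) [heading=225, draw]
  RT 90: heading 225 -> 135
  -- iteration 3/4 --
  FD 12: (-5,-22.971) -> (-13.485,-14.485) [heading=135, draw]
  RT 90: heading 135 -> 45
  -- iteration 4/4 --
  FD 12: (-13.485,-14.485) -> (-5,-6) [heading=45, draw]
  RT 90: heading 45 -> 315
]
Final: pos=(-5,-6), heading=315, 4 segment(s) drawn

Start position: (-5, -6)
Final position: (-5, -6)
Distance = 0; < 1e-6 -> CLOSED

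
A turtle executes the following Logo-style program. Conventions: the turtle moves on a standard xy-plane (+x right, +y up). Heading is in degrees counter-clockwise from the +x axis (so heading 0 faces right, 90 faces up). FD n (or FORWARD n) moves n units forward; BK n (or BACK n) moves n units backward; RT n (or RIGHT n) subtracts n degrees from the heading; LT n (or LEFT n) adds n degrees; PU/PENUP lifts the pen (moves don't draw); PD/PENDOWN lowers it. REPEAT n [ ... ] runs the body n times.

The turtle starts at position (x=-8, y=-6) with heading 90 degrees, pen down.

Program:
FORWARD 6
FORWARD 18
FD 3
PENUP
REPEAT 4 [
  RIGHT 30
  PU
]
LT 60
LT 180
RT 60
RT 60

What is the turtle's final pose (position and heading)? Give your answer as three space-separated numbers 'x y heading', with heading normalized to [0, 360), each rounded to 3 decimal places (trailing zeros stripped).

Answer: -8 21 90

Derivation:
Executing turtle program step by step:
Start: pos=(-8,-6), heading=90, pen down
FD 6: (-8,-6) -> (-8,0) [heading=90, draw]
FD 18: (-8,0) -> (-8,18) [heading=90, draw]
FD 3: (-8,18) -> (-8,21) [heading=90, draw]
PU: pen up
REPEAT 4 [
  -- iteration 1/4 --
  RT 30: heading 90 -> 60
  PU: pen up
  -- iteration 2/4 --
  RT 30: heading 60 -> 30
  PU: pen up
  -- iteration 3/4 --
  RT 30: heading 30 -> 0
  PU: pen up
  -- iteration 4/4 --
  RT 30: heading 0 -> 330
  PU: pen up
]
LT 60: heading 330 -> 30
LT 180: heading 30 -> 210
RT 60: heading 210 -> 150
RT 60: heading 150 -> 90
Final: pos=(-8,21), heading=90, 3 segment(s) drawn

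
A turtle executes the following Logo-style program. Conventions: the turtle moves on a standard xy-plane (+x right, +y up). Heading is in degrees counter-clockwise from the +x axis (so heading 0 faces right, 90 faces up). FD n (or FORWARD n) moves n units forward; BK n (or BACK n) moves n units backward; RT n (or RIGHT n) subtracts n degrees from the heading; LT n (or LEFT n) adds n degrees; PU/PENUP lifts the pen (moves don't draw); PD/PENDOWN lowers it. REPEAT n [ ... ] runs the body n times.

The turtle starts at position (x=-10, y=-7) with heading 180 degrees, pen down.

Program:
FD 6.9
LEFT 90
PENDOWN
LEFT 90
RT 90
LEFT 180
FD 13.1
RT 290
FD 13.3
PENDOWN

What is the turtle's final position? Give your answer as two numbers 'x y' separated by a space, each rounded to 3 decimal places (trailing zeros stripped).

Executing turtle program step by step:
Start: pos=(-10,-7), heading=180, pen down
FD 6.9: (-10,-7) -> (-16.9,-7) [heading=180, draw]
LT 90: heading 180 -> 270
PD: pen down
LT 90: heading 270 -> 0
RT 90: heading 0 -> 270
LT 180: heading 270 -> 90
FD 13.1: (-16.9,-7) -> (-16.9,6.1) [heading=90, draw]
RT 290: heading 90 -> 160
FD 13.3: (-16.9,6.1) -> (-29.398,10.649) [heading=160, draw]
PD: pen down
Final: pos=(-29.398,10.649), heading=160, 3 segment(s) drawn

Answer: -29.398 10.649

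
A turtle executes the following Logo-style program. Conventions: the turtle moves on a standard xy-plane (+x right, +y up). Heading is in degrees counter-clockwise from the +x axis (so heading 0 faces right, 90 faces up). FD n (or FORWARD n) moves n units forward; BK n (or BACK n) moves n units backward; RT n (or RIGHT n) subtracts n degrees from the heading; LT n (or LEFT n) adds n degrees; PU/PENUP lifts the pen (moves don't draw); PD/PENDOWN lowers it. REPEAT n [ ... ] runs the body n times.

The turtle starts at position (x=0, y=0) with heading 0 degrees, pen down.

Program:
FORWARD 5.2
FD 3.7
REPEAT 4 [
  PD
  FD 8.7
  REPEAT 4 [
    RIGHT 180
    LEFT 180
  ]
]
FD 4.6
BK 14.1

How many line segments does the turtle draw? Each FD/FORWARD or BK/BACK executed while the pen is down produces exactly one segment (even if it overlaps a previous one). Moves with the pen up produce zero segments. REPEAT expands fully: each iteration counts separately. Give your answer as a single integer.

Answer: 8

Derivation:
Executing turtle program step by step:
Start: pos=(0,0), heading=0, pen down
FD 5.2: (0,0) -> (5.2,0) [heading=0, draw]
FD 3.7: (5.2,0) -> (8.9,0) [heading=0, draw]
REPEAT 4 [
  -- iteration 1/4 --
  PD: pen down
  FD 8.7: (8.9,0) -> (17.6,0) [heading=0, draw]
  REPEAT 4 [
    -- iteration 1/4 --
    RT 180: heading 0 -> 180
    LT 180: heading 180 -> 0
    -- iteration 2/4 --
    RT 180: heading 0 -> 180
    LT 180: heading 180 -> 0
    -- iteration 3/4 --
    RT 180: heading 0 -> 180
    LT 180: heading 180 -> 0
    -- iteration 4/4 --
    RT 180: heading 0 -> 180
    LT 180: heading 180 -> 0
  ]
  -- iteration 2/4 --
  PD: pen down
  FD 8.7: (17.6,0) -> (26.3,0) [heading=0, draw]
  REPEAT 4 [
    -- iteration 1/4 --
    RT 180: heading 0 -> 180
    LT 180: heading 180 -> 0
    -- iteration 2/4 --
    RT 180: heading 0 -> 180
    LT 180: heading 180 -> 0
    -- iteration 3/4 --
    RT 180: heading 0 -> 180
    LT 180: heading 180 -> 0
    -- iteration 4/4 --
    RT 180: heading 0 -> 180
    LT 180: heading 180 -> 0
  ]
  -- iteration 3/4 --
  PD: pen down
  FD 8.7: (26.3,0) -> (35,0) [heading=0, draw]
  REPEAT 4 [
    -- iteration 1/4 --
    RT 180: heading 0 -> 180
    LT 180: heading 180 -> 0
    -- iteration 2/4 --
    RT 180: heading 0 -> 180
    LT 180: heading 180 -> 0
    -- iteration 3/4 --
    RT 180: heading 0 -> 180
    LT 180: heading 180 -> 0
    -- iteration 4/4 --
    RT 180: heading 0 -> 180
    LT 180: heading 180 -> 0
  ]
  -- iteration 4/4 --
  PD: pen down
  FD 8.7: (35,0) -> (43.7,0) [heading=0, draw]
  REPEAT 4 [
    -- iteration 1/4 --
    RT 180: heading 0 -> 180
    LT 180: heading 180 -> 0
    -- iteration 2/4 --
    RT 180: heading 0 -> 180
    LT 180: heading 180 -> 0
    -- iteration 3/4 --
    RT 180: heading 0 -> 180
    LT 180: heading 180 -> 0
    -- iteration 4/4 --
    RT 180: heading 0 -> 180
    LT 180: heading 180 -> 0
  ]
]
FD 4.6: (43.7,0) -> (48.3,0) [heading=0, draw]
BK 14.1: (48.3,0) -> (34.2,0) [heading=0, draw]
Final: pos=(34.2,0), heading=0, 8 segment(s) drawn
Segments drawn: 8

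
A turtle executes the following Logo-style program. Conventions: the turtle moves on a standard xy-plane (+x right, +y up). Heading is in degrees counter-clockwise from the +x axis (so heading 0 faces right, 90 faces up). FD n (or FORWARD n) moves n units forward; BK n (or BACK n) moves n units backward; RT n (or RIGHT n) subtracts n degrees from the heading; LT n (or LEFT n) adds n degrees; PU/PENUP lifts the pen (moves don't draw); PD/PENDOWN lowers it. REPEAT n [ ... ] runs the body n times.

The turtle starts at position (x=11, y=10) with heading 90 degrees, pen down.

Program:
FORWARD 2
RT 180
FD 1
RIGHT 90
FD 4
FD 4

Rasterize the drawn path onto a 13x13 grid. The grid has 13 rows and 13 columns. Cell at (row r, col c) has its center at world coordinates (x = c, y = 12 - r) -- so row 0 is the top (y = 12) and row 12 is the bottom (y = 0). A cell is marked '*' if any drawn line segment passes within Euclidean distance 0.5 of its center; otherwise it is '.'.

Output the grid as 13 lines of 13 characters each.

Segment 0: (11,10) -> (11,12)
Segment 1: (11,12) -> (11,11)
Segment 2: (11,11) -> (7,11)
Segment 3: (7,11) -> (3,11)

Answer: ...........*.
...*********.
...........*.
.............
.............
.............
.............
.............
.............
.............
.............
.............
.............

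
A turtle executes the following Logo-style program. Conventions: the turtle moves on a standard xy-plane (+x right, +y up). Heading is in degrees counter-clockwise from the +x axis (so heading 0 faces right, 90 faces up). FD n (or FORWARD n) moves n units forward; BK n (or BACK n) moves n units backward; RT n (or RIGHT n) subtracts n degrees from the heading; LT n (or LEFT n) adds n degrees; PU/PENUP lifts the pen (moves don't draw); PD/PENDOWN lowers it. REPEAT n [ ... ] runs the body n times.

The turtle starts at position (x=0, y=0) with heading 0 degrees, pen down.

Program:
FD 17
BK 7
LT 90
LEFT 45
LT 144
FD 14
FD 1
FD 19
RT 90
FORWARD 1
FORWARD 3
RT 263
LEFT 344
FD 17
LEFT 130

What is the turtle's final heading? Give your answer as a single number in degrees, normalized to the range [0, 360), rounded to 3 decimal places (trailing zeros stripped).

Executing turtle program step by step:
Start: pos=(0,0), heading=0, pen down
FD 17: (0,0) -> (17,0) [heading=0, draw]
BK 7: (17,0) -> (10,0) [heading=0, draw]
LT 90: heading 0 -> 90
LT 45: heading 90 -> 135
LT 144: heading 135 -> 279
FD 14: (10,0) -> (12.19,-13.828) [heading=279, draw]
FD 1: (12.19,-13.828) -> (12.347,-14.815) [heading=279, draw]
FD 19: (12.347,-14.815) -> (15.319,-33.581) [heading=279, draw]
RT 90: heading 279 -> 189
FD 1: (15.319,-33.581) -> (14.331,-33.738) [heading=189, draw]
FD 3: (14.331,-33.738) -> (11.368,-34.207) [heading=189, draw]
RT 263: heading 189 -> 286
LT 344: heading 286 -> 270
FD 17: (11.368,-34.207) -> (11.368,-51.207) [heading=270, draw]
LT 130: heading 270 -> 40
Final: pos=(11.368,-51.207), heading=40, 8 segment(s) drawn

Answer: 40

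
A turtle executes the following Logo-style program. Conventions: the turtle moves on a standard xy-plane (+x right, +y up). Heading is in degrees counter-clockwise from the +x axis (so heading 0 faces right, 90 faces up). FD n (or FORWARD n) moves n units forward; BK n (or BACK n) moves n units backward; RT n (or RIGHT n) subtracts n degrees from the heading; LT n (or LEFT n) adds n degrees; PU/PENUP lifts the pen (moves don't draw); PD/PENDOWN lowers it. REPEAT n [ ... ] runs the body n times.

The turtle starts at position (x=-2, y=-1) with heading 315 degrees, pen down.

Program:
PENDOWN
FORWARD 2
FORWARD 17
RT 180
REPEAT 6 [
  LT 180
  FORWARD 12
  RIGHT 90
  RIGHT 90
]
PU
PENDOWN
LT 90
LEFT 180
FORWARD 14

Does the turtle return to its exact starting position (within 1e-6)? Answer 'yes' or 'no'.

Answer: no

Derivation:
Executing turtle program step by step:
Start: pos=(-2,-1), heading=315, pen down
PD: pen down
FD 2: (-2,-1) -> (-0.586,-2.414) [heading=315, draw]
FD 17: (-0.586,-2.414) -> (11.435,-14.435) [heading=315, draw]
RT 180: heading 315 -> 135
REPEAT 6 [
  -- iteration 1/6 --
  LT 180: heading 135 -> 315
  FD 12: (11.435,-14.435) -> (19.92,-22.92) [heading=315, draw]
  RT 90: heading 315 -> 225
  RT 90: heading 225 -> 135
  -- iteration 2/6 --
  LT 180: heading 135 -> 315
  FD 12: (19.92,-22.92) -> (28.406,-31.406) [heading=315, draw]
  RT 90: heading 315 -> 225
  RT 90: heading 225 -> 135
  -- iteration 3/6 --
  LT 180: heading 135 -> 315
  FD 12: (28.406,-31.406) -> (36.891,-39.891) [heading=315, draw]
  RT 90: heading 315 -> 225
  RT 90: heading 225 -> 135
  -- iteration 4/6 --
  LT 180: heading 135 -> 315
  FD 12: (36.891,-39.891) -> (45.376,-48.376) [heading=315, draw]
  RT 90: heading 315 -> 225
  RT 90: heading 225 -> 135
  -- iteration 5/6 --
  LT 180: heading 135 -> 315
  FD 12: (45.376,-48.376) -> (53.861,-56.861) [heading=315, draw]
  RT 90: heading 315 -> 225
  RT 90: heading 225 -> 135
  -- iteration 6/6 --
  LT 180: heading 135 -> 315
  FD 12: (53.861,-56.861) -> (62.347,-65.347) [heading=315, draw]
  RT 90: heading 315 -> 225
  RT 90: heading 225 -> 135
]
PU: pen up
PD: pen down
LT 90: heading 135 -> 225
LT 180: heading 225 -> 45
FD 14: (62.347,-65.347) -> (72.246,-55.447) [heading=45, draw]
Final: pos=(72.246,-55.447), heading=45, 9 segment(s) drawn

Start position: (-2, -1)
Final position: (72.246, -55.447)
Distance = 92.071; >= 1e-6 -> NOT closed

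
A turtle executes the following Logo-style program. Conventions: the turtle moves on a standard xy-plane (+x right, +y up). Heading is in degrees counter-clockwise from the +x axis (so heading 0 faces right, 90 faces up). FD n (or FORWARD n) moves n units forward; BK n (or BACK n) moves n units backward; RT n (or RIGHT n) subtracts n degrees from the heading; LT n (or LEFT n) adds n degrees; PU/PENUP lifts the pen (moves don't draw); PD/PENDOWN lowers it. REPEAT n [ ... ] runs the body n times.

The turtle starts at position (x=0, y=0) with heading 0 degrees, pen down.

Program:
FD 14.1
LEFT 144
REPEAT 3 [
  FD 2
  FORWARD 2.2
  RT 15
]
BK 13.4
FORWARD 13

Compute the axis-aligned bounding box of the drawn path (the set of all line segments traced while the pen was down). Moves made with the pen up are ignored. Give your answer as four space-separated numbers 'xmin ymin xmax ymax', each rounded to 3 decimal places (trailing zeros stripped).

Answer: 0 -3.665 14.1 9.57

Derivation:
Executing turtle program step by step:
Start: pos=(0,0), heading=0, pen down
FD 14.1: (0,0) -> (14.1,0) [heading=0, draw]
LT 144: heading 0 -> 144
REPEAT 3 [
  -- iteration 1/3 --
  FD 2: (14.1,0) -> (12.482,1.176) [heading=144, draw]
  FD 2.2: (12.482,1.176) -> (10.702,2.469) [heading=144, draw]
  RT 15: heading 144 -> 129
  -- iteration 2/3 --
  FD 2: (10.702,2.469) -> (9.443,4.023) [heading=129, draw]
  FD 2.2: (9.443,4.023) -> (8.059,5.733) [heading=129, draw]
  RT 15: heading 129 -> 114
  -- iteration 3/3 --
  FD 2: (8.059,5.733) -> (7.246,7.56) [heading=114, draw]
  FD 2.2: (7.246,7.56) -> (6.351,9.57) [heading=114, draw]
  RT 15: heading 114 -> 99
]
BK 13.4: (6.351,9.57) -> (8.447,-3.665) [heading=99, draw]
FD 13: (8.447,-3.665) -> (6.413,9.175) [heading=99, draw]
Final: pos=(6.413,9.175), heading=99, 9 segment(s) drawn

Segment endpoints: x in {0, 6.351, 6.413, 7.246, 8.059, 8.447, 9.443, 10.702, 12.482, 14.1}, y in {-3.665, 0, 1.176, 2.469, 4.023, 5.733, 7.56, 9.175, 9.57}
xmin=0, ymin=-3.665, xmax=14.1, ymax=9.57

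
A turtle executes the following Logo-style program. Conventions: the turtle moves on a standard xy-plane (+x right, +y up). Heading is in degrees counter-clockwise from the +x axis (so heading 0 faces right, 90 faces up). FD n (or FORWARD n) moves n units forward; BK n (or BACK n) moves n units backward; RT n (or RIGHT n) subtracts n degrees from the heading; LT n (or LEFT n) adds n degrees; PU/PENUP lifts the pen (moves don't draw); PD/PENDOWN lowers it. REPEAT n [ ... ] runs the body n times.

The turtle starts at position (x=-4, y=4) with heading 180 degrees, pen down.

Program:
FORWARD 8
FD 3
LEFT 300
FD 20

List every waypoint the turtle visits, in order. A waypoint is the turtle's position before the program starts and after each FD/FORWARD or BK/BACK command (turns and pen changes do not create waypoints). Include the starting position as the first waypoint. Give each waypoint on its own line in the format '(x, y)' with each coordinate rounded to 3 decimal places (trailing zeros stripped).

Answer: (-4, 4)
(-12, 4)
(-15, 4)
(-25, 21.321)

Derivation:
Executing turtle program step by step:
Start: pos=(-4,4), heading=180, pen down
FD 8: (-4,4) -> (-12,4) [heading=180, draw]
FD 3: (-12,4) -> (-15,4) [heading=180, draw]
LT 300: heading 180 -> 120
FD 20: (-15,4) -> (-25,21.321) [heading=120, draw]
Final: pos=(-25,21.321), heading=120, 3 segment(s) drawn
Waypoints (4 total):
(-4, 4)
(-12, 4)
(-15, 4)
(-25, 21.321)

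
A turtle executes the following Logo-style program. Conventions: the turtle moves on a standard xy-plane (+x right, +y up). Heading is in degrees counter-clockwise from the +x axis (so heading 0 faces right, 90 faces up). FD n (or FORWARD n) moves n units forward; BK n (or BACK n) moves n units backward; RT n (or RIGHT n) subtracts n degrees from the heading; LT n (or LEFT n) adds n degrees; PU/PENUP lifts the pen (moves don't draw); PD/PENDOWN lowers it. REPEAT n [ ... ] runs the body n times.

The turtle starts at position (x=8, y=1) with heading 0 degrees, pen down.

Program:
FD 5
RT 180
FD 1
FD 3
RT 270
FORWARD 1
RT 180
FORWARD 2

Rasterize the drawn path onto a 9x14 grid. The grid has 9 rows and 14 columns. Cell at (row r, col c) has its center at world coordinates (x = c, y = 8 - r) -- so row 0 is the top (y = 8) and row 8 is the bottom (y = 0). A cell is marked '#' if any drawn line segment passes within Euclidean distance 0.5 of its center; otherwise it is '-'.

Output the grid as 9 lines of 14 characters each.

Answer: --------------
--------------
--------------
--------------
--------------
--------------
---------#----
--------######
---------#----

Derivation:
Segment 0: (8,1) -> (13,1)
Segment 1: (13,1) -> (12,1)
Segment 2: (12,1) -> (9,1)
Segment 3: (9,1) -> (9,-0)
Segment 4: (9,-0) -> (9,2)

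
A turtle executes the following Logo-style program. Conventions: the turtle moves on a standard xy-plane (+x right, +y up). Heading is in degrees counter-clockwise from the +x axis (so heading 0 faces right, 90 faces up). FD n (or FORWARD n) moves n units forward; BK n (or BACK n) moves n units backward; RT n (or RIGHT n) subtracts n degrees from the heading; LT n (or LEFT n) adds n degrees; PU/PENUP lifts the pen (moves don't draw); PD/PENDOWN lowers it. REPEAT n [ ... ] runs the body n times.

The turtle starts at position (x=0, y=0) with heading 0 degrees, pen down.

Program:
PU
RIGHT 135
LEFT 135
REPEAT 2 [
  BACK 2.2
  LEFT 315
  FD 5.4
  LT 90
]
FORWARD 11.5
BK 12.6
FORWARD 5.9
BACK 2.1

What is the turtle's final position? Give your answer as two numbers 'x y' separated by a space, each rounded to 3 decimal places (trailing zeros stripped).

Executing turtle program step by step:
Start: pos=(0,0), heading=0, pen down
PU: pen up
RT 135: heading 0 -> 225
LT 135: heading 225 -> 0
REPEAT 2 [
  -- iteration 1/2 --
  BK 2.2: (0,0) -> (-2.2,0) [heading=0, move]
  LT 315: heading 0 -> 315
  FD 5.4: (-2.2,0) -> (1.618,-3.818) [heading=315, move]
  LT 90: heading 315 -> 45
  -- iteration 2/2 --
  BK 2.2: (1.618,-3.818) -> (0.063,-5.374) [heading=45, move]
  LT 315: heading 45 -> 0
  FD 5.4: (0.063,-5.374) -> (5.463,-5.374) [heading=0, move]
  LT 90: heading 0 -> 90
]
FD 11.5: (5.463,-5.374) -> (5.463,6.126) [heading=90, move]
BK 12.6: (5.463,6.126) -> (5.463,-6.474) [heading=90, move]
FD 5.9: (5.463,-6.474) -> (5.463,-0.574) [heading=90, move]
BK 2.1: (5.463,-0.574) -> (5.463,-2.674) [heading=90, move]
Final: pos=(5.463,-2.674), heading=90, 0 segment(s) drawn

Answer: 5.463 -2.674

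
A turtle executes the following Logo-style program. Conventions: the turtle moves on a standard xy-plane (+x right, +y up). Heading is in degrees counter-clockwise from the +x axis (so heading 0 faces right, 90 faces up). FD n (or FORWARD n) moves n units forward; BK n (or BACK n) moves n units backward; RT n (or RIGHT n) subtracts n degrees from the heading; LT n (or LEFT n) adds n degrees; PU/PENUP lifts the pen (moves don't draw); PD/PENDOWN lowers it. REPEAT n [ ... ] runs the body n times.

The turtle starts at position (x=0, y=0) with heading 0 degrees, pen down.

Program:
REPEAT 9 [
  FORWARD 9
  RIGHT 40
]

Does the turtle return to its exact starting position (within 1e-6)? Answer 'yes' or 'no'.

Answer: yes

Derivation:
Executing turtle program step by step:
Start: pos=(0,0), heading=0, pen down
REPEAT 9 [
  -- iteration 1/9 --
  FD 9: (0,0) -> (9,0) [heading=0, draw]
  RT 40: heading 0 -> 320
  -- iteration 2/9 --
  FD 9: (9,0) -> (15.894,-5.785) [heading=320, draw]
  RT 40: heading 320 -> 280
  -- iteration 3/9 --
  FD 9: (15.894,-5.785) -> (17.457,-14.648) [heading=280, draw]
  RT 40: heading 280 -> 240
  -- iteration 4/9 --
  FD 9: (17.457,-14.648) -> (12.957,-22.443) [heading=240, draw]
  RT 40: heading 240 -> 200
  -- iteration 5/9 --
  FD 9: (12.957,-22.443) -> (4.5,-25.521) [heading=200, draw]
  RT 40: heading 200 -> 160
  -- iteration 6/9 --
  FD 9: (4.5,-25.521) -> (-3.957,-22.443) [heading=160, draw]
  RT 40: heading 160 -> 120
  -- iteration 7/9 --
  FD 9: (-3.957,-22.443) -> (-8.457,-14.648) [heading=120, draw]
  RT 40: heading 120 -> 80
  -- iteration 8/9 --
  FD 9: (-8.457,-14.648) -> (-6.894,-5.785) [heading=80, draw]
  RT 40: heading 80 -> 40
  -- iteration 9/9 --
  FD 9: (-6.894,-5.785) -> (0,0) [heading=40, draw]
  RT 40: heading 40 -> 0
]
Final: pos=(0,0), heading=0, 9 segment(s) drawn

Start position: (0, 0)
Final position: (0, 0)
Distance = 0; < 1e-6 -> CLOSED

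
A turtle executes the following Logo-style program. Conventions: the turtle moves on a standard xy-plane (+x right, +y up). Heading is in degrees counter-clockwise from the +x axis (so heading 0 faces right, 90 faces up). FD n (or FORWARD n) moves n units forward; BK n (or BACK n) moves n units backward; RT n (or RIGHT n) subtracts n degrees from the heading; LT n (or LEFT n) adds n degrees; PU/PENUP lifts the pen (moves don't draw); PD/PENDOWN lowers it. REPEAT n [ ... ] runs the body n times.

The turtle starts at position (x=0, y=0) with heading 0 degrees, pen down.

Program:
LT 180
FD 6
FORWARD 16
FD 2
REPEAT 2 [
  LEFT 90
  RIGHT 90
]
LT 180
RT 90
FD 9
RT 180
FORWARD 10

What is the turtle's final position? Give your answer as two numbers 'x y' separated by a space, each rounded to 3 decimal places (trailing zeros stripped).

Answer: -24 1

Derivation:
Executing turtle program step by step:
Start: pos=(0,0), heading=0, pen down
LT 180: heading 0 -> 180
FD 6: (0,0) -> (-6,0) [heading=180, draw]
FD 16: (-6,0) -> (-22,0) [heading=180, draw]
FD 2: (-22,0) -> (-24,0) [heading=180, draw]
REPEAT 2 [
  -- iteration 1/2 --
  LT 90: heading 180 -> 270
  RT 90: heading 270 -> 180
  -- iteration 2/2 --
  LT 90: heading 180 -> 270
  RT 90: heading 270 -> 180
]
LT 180: heading 180 -> 0
RT 90: heading 0 -> 270
FD 9: (-24,0) -> (-24,-9) [heading=270, draw]
RT 180: heading 270 -> 90
FD 10: (-24,-9) -> (-24,1) [heading=90, draw]
Final: pos=(-24,1), heading=90, 5 segment(s) drawn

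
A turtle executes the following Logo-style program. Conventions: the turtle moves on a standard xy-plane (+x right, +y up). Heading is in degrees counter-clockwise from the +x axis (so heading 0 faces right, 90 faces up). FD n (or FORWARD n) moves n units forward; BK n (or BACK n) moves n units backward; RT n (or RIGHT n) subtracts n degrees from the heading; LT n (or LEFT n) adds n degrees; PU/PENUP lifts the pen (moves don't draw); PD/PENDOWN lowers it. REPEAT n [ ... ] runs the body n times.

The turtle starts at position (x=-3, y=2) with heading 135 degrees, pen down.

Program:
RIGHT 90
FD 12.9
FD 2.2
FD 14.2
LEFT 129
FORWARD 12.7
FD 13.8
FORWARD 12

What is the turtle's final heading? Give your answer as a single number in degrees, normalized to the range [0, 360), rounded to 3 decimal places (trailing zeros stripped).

Answer: 174

Derivation:
Executing turtle program step by step:
Start: pos=(-3,2), heading=135, pen down
RT 90: heading 135 -> 45
FD 12.9: (-3,2) -> (6.122,11.122) [heading=45, draw]
FD 2.2: (6.122,11.122) -> (7.677,12.677) [heading=45, draw]
FD 14.2: (7.677,12.677) -> (17.718,22.718) [heading=45, draw]
LT 129: heading 45 -> 174
FD 12.7: (17.718,22.718) -> (5.088,24.046) [heading=174, draw]
FD 13.8: (5.088,24.046) -> (-8.637,25.488) [heading=174, draw]
FD 12: (-8.637,25.488) -> (-20.571,26.743) [heading=174, draw]
Final: pos=(-20.571,26.743), heading=174, 6 segment(s) drawn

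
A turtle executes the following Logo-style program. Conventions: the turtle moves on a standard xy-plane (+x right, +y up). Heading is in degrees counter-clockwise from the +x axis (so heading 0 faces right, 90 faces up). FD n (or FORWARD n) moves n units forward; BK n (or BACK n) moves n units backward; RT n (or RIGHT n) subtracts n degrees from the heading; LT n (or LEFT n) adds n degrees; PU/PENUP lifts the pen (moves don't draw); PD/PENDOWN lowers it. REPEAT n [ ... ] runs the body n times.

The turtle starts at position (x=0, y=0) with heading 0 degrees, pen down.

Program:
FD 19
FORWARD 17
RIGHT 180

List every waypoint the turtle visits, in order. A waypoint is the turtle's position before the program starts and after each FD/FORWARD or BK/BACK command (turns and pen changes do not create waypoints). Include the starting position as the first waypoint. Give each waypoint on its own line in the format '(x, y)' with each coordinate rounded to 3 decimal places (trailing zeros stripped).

Executing turtle program step by step:
Start: pos=(0,0), heading=0, pen down
FD 19: (0,0) -> (19,0) [heading=0, draw]
FD 17: (19,0) -> (36,0) [heading=0, draw]
RT 180: heading 0 -> 180
Final: pos=(36,0), heading=180, 2 segment(s) drawn
Waypoints (3 total):
(0, 0)
(19, 0)
(36, 0)

Answer: (0, 0)
(19, 0)
(36, 0)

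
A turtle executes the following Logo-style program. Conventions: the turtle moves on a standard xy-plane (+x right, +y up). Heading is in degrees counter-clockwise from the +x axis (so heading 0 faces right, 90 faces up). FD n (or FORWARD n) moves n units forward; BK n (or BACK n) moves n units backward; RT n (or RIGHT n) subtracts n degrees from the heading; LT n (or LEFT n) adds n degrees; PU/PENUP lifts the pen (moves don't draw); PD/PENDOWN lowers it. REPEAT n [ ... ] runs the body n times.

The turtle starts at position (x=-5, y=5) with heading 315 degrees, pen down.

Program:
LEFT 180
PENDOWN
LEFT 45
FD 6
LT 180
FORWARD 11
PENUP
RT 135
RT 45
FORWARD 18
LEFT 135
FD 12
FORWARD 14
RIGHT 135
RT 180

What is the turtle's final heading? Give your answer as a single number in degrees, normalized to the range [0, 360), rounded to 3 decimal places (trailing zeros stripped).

Answer: 0

Derivation:
Executing turtle program step by step:
Start: pos=(-5,5), heading=315, pen down
LT 180: heading 315 -> 135
PD: pen down
LT 45: heading 135 -> 180
FD 6: (-5,5) -> (-11,5) [heading=180, draw]
LT 180: heading 180 -> 0
FD 11: (-11,5) -> (0,5) [heading=0, draw]
PU: pen up
RT 135: heading 0 -> 225
RT 45: heading 225 -> 180
FD 18: (0,5) -> (-18,5) [heading=180, move]
LT 135: heading 180 -> 315
FD 12: (-18,5) -> (-9.515,-3.485) [heading=315, move]
FD 14: (-9.515,-3.485) -> (0.385,-13.385) [heading=315, move]
RT 135: heading 315 -> 180
RT 180: heading 180 -> 0
Final: pos=(0.385,-13.385), heading=0, 2 segment(s) drawn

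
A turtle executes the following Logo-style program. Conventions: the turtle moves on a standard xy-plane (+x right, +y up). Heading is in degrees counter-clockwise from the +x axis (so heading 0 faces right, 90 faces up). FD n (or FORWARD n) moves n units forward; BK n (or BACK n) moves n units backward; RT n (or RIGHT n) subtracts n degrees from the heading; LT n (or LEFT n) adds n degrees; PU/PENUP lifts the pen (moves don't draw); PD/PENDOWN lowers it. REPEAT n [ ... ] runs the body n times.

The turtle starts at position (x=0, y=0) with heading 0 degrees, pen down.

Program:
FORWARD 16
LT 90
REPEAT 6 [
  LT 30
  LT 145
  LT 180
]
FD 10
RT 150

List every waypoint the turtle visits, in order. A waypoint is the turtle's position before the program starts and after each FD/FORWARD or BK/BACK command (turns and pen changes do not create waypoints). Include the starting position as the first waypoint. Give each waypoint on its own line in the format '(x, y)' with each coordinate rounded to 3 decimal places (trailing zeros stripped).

Answer: (0, 0)
(16, 0)
(21, 8.66)

Derivation:
Executing turtle program step by step:
Start: pos=(0,0), heading=0, pen down
FD 16: (0,0) -> (16,0) [heading=0, draw]
LT 90: heading 0 -> 90
REPEAT 6 [
  -- iteration 1/6 --
  LT 30: heading 90 -> 120
  LT 145: heading 120 -> 265
  LT 180: heading 265 -> 85
  -- iteration 2/6 --
  LT 30: heading 85 -> 115
  LT 145: heading 115 -> 260
  LT 180: heading 260 -> 80
  -- iteration 3/6 --
  LT 30: heading 80 -> 110
  LT 145: heading 110 -> 255
  LT 180: heading 255 -> 75
  -- iteration 4/6 --
  LT 30: heading 75 -> 105
  LT 145: heading 105 -> 250
  LT 180: heading 250 -> 70
  -- iteration 5/6 --
  LT 30: heading 70 -> 100
  LT 145: heading 100 -> 245
  LT 180: heading 245 -> 65
  -- iteration 6/6 --
  LT 30: heading 65 -> 95
  LT 145: heading 95 -> 240
  LT 180: heading 240 -> 60
]
FD 10: (16,0) -> (21,8.66) [heading=60, draw]
RT 150: heading 60 -> 270
Final: pos=(21,8.66), heading=270, 2 segment(s) drawn
Waypoints (3 total):
(0, 0)
(16, 0)
(21, 8.66)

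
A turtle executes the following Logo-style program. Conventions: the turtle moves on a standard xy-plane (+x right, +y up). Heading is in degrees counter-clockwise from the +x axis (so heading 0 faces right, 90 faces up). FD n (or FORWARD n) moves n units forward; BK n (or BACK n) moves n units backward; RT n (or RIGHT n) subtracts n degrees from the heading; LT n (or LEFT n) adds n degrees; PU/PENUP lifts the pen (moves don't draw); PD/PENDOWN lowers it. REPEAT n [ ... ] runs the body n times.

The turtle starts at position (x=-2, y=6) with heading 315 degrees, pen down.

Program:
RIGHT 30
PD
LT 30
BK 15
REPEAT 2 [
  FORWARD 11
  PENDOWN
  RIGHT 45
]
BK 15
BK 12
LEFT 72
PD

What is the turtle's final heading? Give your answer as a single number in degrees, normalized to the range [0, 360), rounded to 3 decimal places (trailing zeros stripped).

Answer: 297

Derivation:
Executing turtle program step by step:
Start: pos=(-2,6), heading=315, pen down
RT 30: heading 315 -> 285
PD: pen down
LT 30: heading 285 -> 315
BK 15: (-2,6) -> (-12.607,16.607) [heading=315, draw]
REPEAT 2 [
  -- iteration 1/2 --
  FD 11: (-12.607,16.607) -> (-4.828,8.828) [heading=315, draw]
  PD: pen down
  RT 45: heading 315 -> 270
  -- iteration 2/2 --
  FD 11: (-4.828,8.828) -> (-4.828,-2.172) [heading=270, draw]
  PD: pen down
  RT 45: heading 270 -> 225
]
BK 15: (-4.828,-2.172) -> (5.778,8.435) [heading=225, draw]
BK 12: (5.778,8.435) -> (14.263,16.92) [heading=225, draw]
LT 72: heading 225 -> 297
PD: pen down
Final: pos=(14.263,16.92), heading=297, 5 segment(s) drawn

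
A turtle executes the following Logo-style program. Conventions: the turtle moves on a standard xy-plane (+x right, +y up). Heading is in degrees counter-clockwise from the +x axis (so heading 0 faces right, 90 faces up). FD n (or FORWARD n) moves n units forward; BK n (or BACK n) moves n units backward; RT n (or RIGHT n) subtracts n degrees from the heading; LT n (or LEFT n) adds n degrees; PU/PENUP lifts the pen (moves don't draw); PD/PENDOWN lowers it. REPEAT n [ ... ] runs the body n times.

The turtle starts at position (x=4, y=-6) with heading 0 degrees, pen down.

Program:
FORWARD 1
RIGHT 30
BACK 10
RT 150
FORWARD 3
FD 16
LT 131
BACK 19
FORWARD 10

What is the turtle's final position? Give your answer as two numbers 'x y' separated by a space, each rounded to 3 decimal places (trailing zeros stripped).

Executing turtle program step by step:
Start: pos=(4,-6), heading=0, pen down
FD 1: (4,-6) -> (5,-6) [heading=0, draw]
RT 30: heading 0 -> 330
BK 10: (5,-6) -> (-3.66,-1) [heading=330, draw]
RT 150: heading 330 -> 180
FD 3: (-3.66,-1) -> (-6.66,-1) [heading=180, draw]
FD 16: (-6.66,-1) -> (-22.66,-1) [heading=180, draw]
LT 131: heading 180 -> 311
BK 19: (-22.66,-1) -> (-35.125,13.339) [heading=311, draw]
FD 10: (-35.125,13.339) -> (-28.565,5.792) [heading=311, draw]
Final: pos=(-28.565,5.792), heading=311, 6 segment(s) drawn

Answer: -28.565 5.792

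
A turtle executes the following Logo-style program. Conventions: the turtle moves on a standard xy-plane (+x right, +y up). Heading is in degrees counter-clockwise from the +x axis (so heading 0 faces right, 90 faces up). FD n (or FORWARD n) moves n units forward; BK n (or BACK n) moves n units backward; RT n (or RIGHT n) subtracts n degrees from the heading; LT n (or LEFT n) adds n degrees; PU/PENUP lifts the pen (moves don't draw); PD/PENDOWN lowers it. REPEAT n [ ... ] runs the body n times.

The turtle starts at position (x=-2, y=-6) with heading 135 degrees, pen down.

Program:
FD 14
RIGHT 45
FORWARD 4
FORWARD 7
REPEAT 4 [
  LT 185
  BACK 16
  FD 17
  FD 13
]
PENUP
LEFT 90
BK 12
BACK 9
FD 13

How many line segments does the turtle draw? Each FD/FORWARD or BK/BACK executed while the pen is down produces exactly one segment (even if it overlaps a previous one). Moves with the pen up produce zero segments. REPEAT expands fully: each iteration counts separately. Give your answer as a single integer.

Executing turtle program step by step:
Start: pos=(-2,-6), heading=135, pen down
FD 14: (-2,-6) -> (-11.899,3.899) [heading=135, draw]
RT 45: heading 135 -> 90
FD 4: (-11.899,3.899) -> (-11.899,7.899) [heading=90, draw]
FD 7: (-11.899,7.899) -> (-11.899,14.899) [heading=90, draw]
REPEAT 4 [
  -- iteration 1/4 --
  LT 185: heading 90 -> 275
  BK 16: (-11.899,14.899) -> (-13.294,30.839) [heading=275, draw]
  FD 17: (-13.294,30.839) -> (-11.812,13.903) [heading=275, draw]
  FD 13: (-11.812,13.903) -> (-10.679,0.953) [heading=275, draw]
  -- iteration 2/4 --
  LT 185: heading 275 -> 100
  BK 16: (-10.679,0.953) -> (-7.901,-14.804) [heading=100, draw]
  FD 17: (-7.901,-14.804) -> (-10.853,1.938) [heading=100, draw]
  FD 13: (-10.853,1.938) -> (-13.11,14.74) [heading=100, draw]
  -- iteration 3/4 --
  LT 185: heading 100 -> 285
  BK 16: (-13.11,14.74) -> (-17.251,30.195) [heading=285, draw]
  FD 17: (-17.251,30.195) -> (-12.852,13.774) [heading=285, draw]
  FD 13: (-12.852,13.774) -> (-9.487,1.217) [heading=285, draw]
  -- iteration 4/4 --
  LT 185: heading 285 -> 110
  BK 16: (-9.487,1.217) -> (-4.015,-13.818) [heading=110, draw]
  FD 17: (-4.015,-13.818) -> (-9.829,2.157) [heading=110, draw]
  FD 13: (-9.829,2.157) -> (-14.275,14.373) [heading=110, draw]
]
PU: pen up
LT 90: heading 110 -> 200
BK 12: (-14.275,14.373) -> (-2.999,18.477) [heading=200, move]
BK 9: (-2.999,18.477) -> (5.458,21.555) [heading=200, move]
FD 13: (5.458,21.555) -> (-6.758,17.109) [heading=200, move]
Final: pos=(-6.758,17.109), heading=200, 15 segment(s) drawn
Segments drawn: 15

Answer: 15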